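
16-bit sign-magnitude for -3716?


Sign bit: 1 (negative)
Magnitude: 3716 = 000111010000100
= 1000111010000100


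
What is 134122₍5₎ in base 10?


Positional values (base 5):
  2 × 5^0 = 2 × 1 = 2
  2 × 5^1 = 2 × 5 = 10
  1 × 5^2 = 1 × 25 = 25
  4 × 5^3 = 4 × 125 = 500
  3 × 5^4 = 3 × 625 = 1875
  1 × 5^5 = 1 × 3125 = 3125
Sum = 2 + 10 + 25 + 500 + 1875 + 3125
= 5537


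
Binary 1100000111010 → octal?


Group into 3-bit groups: 001100000111010
  001 = 1
  100 = 4
  000 = 0
  111 = 7
  010 = 2
= 0o14072


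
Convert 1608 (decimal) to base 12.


Divide by 12 repeatedly:
1608 ÷ 12 = 134 remainder 0
134 ÷ 12 = 11 remainder 2
11 ÷ 12 = 0 remainder 11
Reading remainders bottom-up:
= B20


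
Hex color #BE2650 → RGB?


Hex: #BE2650
R = BE₁₆ = 190
G = 26₁₆ = 38
B = 50₁₆ = 80
= RGB(190, 38, 80)


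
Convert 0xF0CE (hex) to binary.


Each hex digit → 4 binary bits:
  F = 1111
  0 = 0000
  C = 1100
  E = 1110
Concatenate: 1111 0000 1100 1110
= 1111000011001110


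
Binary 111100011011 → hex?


Group into 4-bit nibbles: 111100011011
  1111 = F
  0001 = 1
  1011 = B
= 0xF1B


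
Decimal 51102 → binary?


Divide by 2 repeatedly:
51102 ÷ 2 = 25551 remainder 0
25551 ÷ 2 = 12775 remainder 1
12775 ÷ 2 = 6387 remainder 1
6387 ÷ 2 = 3193 remainder 1
3193 ÷ 2 = 1596 remainder 1
1596 ÷ 2 = 798 remainder 0
798 ÷ 2 = 399 remainder 0
399 ÷ 2 = 199 remainder 1
199 ÷ 2 = 99 remainder 1
99 ÷ 2 = 49 remainder 1
49 ÷ 2 = 24 remainder 1
24 ÷ 2 = 12 remainder 0
12 ÷ 2 = 6 remainder 0
6 ÷ 2 = 3 remainder 0
3 ÷ 2 = 1 remainder 1
1 ÷ 2 = 0 remainder 1
Reading remainders bottom-up:
= 1100011110011110


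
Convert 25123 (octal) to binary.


Each octal digit → 3 binary bits:
  2 = 010
  5 = 101
  1 = 001
  2 = 010
  3 = 011
Concatenate: 010 101 001 010 011
= 010101001010011


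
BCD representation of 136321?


Each digit → 4-bit binary:
  1 → 0001
  3 → 0011
  6 → 0110
  3 → 0011
  2 → 0010
  1 → 0001
= 0001 0011 0110 0011 0010 0001


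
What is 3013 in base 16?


Divide by 16 repeatedly:
3013 ÷ 16 = 188 remainder 5 (5)
188 ÷ 16 = 11 remainder 12 (C)
11 ÷ 16 = 0 remainder 11 (B)
Reading remainders bottom-up:
= 0xBC5


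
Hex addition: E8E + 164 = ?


Align and add column by column (LSB to MSB, each column mod 16 with carry):
  0E8E
+ 0164
  ----
  col 0: E(14) + 4(4) + 0 (carry in) = 18 → 2(2), carry out 1
  col 1: 8(8) + 6(6) + 1 (carry in) = 15 → F(15), carry out 0
  col 2: E(14) + 1(1) + 0 (carry in) = 15 → F(15), carry out 0
  col 3: 0(0) + 0(0) + 0 (carry in) = 0 → 0(0), carry out 0
Reading digits MSB→LSB: 0FF2
Strip leading zeros: FF2
= 0xFF2


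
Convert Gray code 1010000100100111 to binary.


Gray code: 1010000100100111
MSB stays the same: 1
Each subsequent bit = prev_binary XOR current_gray:
  B[1] = 1 XOR 0 = 1
  B[2] = 1 XOR 1 = 0
  B[3] = 0 XOR 0 = 0
  B[4] = 0 XOR 0 = 0
  B[5] = 0 XOR 0 = 0
  B[6] = 0 XOR 0 = 0
  B[7] = 0 XOR 1 = 1
  B[8] = 1 XOR 0 = 1
  B[9] = 1 XOR 0 = 1
  B[10] = 1 XOR 1 = 0
  B[11] = 0 XOR 0 = 0
  B[12] = 0 XOR 0 = 0
  B[13] = 0 XOR 1 = 1
  B[14] = 1 XOR 1 = 0
  B[15] = 0 XOR 1 = 1
= 1100000111000101 (49605 decimal)


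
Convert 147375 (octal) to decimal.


Positional values:
Position 0: 5 × 8^0 = 5
Position 1: 7 × 8^1 = 56
Position 2: 3 × 8^2 = 192
Position 3: 7 × 8^3 = 3584
Position 4: 4 × 8^4 = 16384
Position 5: 1 × 8^5 = 32768
Sum = 5 + 56 + 192 + 3584 + 16384 + 32768
= 52989


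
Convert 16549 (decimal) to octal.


Divide by 8 repeatedly:
16549 ÷ 8 = 2068 remainder 5
2068 ÷ 8 = 258 remainder 4
258 ÷ 8 = 32 remainder 2
32 ÷ 8 = 4 remainder 0
4 ÷ 8 = 0 remainder 4
Reading remainders bottom-up:
= 0o40245


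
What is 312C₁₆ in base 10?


Positional values:
Position 0: C × 16^0 = 12 × 1 = 12
Position 1: 2 × 16^1 = 2 × 16 = 32
Position 2: 1 × 16^2 = 1 × 256 = 256
Position 3: 3 × 16^3 = 3 × 4096 = 12288
Sum = 12 + 32 + 256 + 12288
= 12588


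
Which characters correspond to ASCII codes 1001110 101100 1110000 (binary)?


Codes (binary): 1001110 101100 1110000
Per-code ASCII lookup:
  1001110 = 78  (range 65-90: uppercase, 78 - 65 = 13) → 'N'
  101100 = 44  (special character) → ','
  1110000 = 112  (range 97-122: lowercase, 112 - 97 = 15) → 'p'
= 'N,p'


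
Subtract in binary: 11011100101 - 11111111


Align and subtract column by column (LSB to MSB, borrowing when needed):
  11011100101
- 00011111111
  -----------
  col 0: (1 - 0 borrow-in) - 1 → 1 - 1 = 0, borrow out 0
  col 1: (0 - 0 borrow-in) - 1 → borrow from next column: (0+2) - 1 = 1, borrow out 1
  col 2: (1 - 1 borrow-in) - 1 → borrow from next column: (0+2) - 1 = 1, borrow out 1
  col 3: (0 - 1 borrow-in) - 1 → borrow from next column: (-1+2) - 1 = 0, borrow out 1
  col 4: (0 - 1 borrow-in) - 1 → borrow from next column: (-1+2) - 1 = 0, borrow out 1
  col 5: (1 - 1 borrow-in) - 1 → borrow from next column: (0+2) - 1 = 1, borrow out 1
  col 6: (1 - 1 borrow-in) - 1 → borrow from next column: (0+2) - 1 = 1, borrow out 1
  col 7: (1 - 1 borrow-in) - 1 → borrow from next column: (0+2) - 1 = 1, borrow out 1
  col 8: (0 - 1 borrow-in) - 0 → borrow from next column: (-1+2) - 0 = 1, borrow out 1
  col 9: (1 - 1 borrow-in) - 0 → 0 - 0 = 0, borrow out 0
  col 10: (1 - 0 borrow-in) - 0 → 1 - 0 = 1, borrow out 0
Reading bits MSB→LSB: 10111100110
Strip leading zeros: 10111100110
= 10111100110


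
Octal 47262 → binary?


Each octal digit → 3 binary bits:
  4 = 100
  7 = 111
  2 = 010
  6 = 110
  2 = 010
Concatenate: 100 111 010 110 010
= 100111010110010


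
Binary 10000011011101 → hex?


Group into 4-bit nibbles: 0010000011011101
  0010 = 2
  0000 = 0
  1101 = D
  1101 = D
= 0x20DD


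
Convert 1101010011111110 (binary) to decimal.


Positional values:
Bit 1: 1 × 2^1 = 2
Bit 2: 1 × 2^2 = 4
Bit 3: 1 × 2^3 = 8
Bit 4: 1 × 2^4 = 16
Bit 5: 1 × 2^5 = 32
Bit 6: 1 × 2^6 = 64
Bit 7: 1 × 2^7 = 128
Bit 10: 1 × 2^10 = 1024
Bit 12: 1 × 2^12 = 4096
Bit 14: 1 × 2^14 = 16384
Bit 15: 1 × 2^15 = 32768
Sum = 2 + 4 + 8 + 16 + 32 + 64 + 128 + 1024 + 4096 + 16384 + 32768
= 54526


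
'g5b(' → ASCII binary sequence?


String: 'g5b('  (4 characters)
Per-character ASCII lookup:
  'g': lowercase starts at 97: 'g' = 97 + 6 = 103 → 1100111
  '5': digits start at 48: '5' = 48 + 5 = 53 → 110101
  'b': lowercase starts at 97: 'b' = 97 + 1 = 98 → 1100010
  '(': special character: '(' = 40 → 101000
= 1100111 110101 1100010 101000


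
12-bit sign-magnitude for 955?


Sign bit: 0 (positive)
Magnitude: 955 = 01110111011
= 001110111011


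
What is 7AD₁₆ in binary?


Each hex digit → 4 binary bits:
  7 = 0111
  A = 1010
  D = 1101
Concatenate: 0111 1010 1101
= 011110101101


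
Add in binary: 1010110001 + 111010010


Align and add column by column (LSB to MSB, carry propagating):
  01010110001
+ 00111010010
  -----------
  col 0: 1 + 0 + 0 (carry in) = 1 → bit 1, carry out 0
  col 1: 0 + 1 + 0 (carry in) = 1 → bit 1, carry out 0
  col 2: 0 + 0 + 0 (carry in) = 0 → bit 0, carry out 0
  col 3: 0 + 0 + 0 (carry in) = 0 → bit 0, carry out 0
  col 4: 1 + 1 + 0 (carry in) = 2 → bit 0, carry out 1
  col 5: 1 + 0 + 1 (carry in) = 2 → bit 0, carry out 1
  col 6: 0 + 1 + 1 (carry in) = 2 → bit 0, carry out 1
  col 7: 1 + 1 + 1 (carry in) = 3 → bit 1, carry out 1
  col 8: 0 + 1 + 1 (carry in) = 2 → bit 0, carry out 1
  col 9: 1 + 0 + 1 (carry in) = 2 → bit 0, carry out 1
  col 10: 0 + 0 + 1 (carry in) = 1 → bit 1, carry out 0
Reading bits MSB→LSB: 10010000011
Strip leading zeros: 10010000011
= 10010000011


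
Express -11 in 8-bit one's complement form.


Original: 00001011
Invert all bits:
  bit 0: 0 → 1
  bit 1: 0 → 1
  bit 2: 0 → 1
  bit 3: 0 → 1
  bit 4: 1 → 0
  bit 5: 0 → 1
  bit 6: 1 → 0
  bit 7: 1 → 0
= 11110100


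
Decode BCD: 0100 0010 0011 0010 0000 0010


Each 4-bit group → digit:
  0100 → 4
  0010 → 2
  0011 → 3
  0010 → 2
  0000 → 0
  0010 → 2
= 423202


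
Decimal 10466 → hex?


Divide by 16 repeatedly:
10466 ÷ 16 = 654 remainder 2 (2)
654 ÷ 16 = 40 remainder 14 (E)
40 ÷ 16 = 2 remainder 8 (8)
2 ÷ 16 = 0 remainder 2 (2)
Reading remainders bottom-up:
= 0x28E2


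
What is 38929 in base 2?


Divide by 2 repeatedly:
38929 ÷ 2 = 19464 remainder 1
19464 ÷ 2 = 9732 remainder 0
9732 ÷ 2 = 4866 remainder 0
4866 ÷ 2 = 2433 remainder 0
2433 ÷ 2 = 1216 remainder 1
1216 ÷ 2 = 608 remainder 0
608 ÷ 2 = 304 remainder 0
304 ÷ 2 = 152 remainder 0
152 ÷ 2 = 76 remainder 0
76 ÷ 2 = 38 remainder 0
38 ÷ 2 = 19 remainder 0
19 ÷ 2 = 9 remainder 1
9 ÷ 2 = 4 remainder 1
4 ÷ 2 = 2 remainder 0
2 ÷ 2 = 1 remainder 0
1 ÷ 2 = 0 remainder 1
Reading remainders bottom-up:
= 1001100000010001


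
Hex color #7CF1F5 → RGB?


Hex: #7CF1F5
R = 7C₁₆ = 124
G = F1₁₆ = 241
B = F5₁₆ = 245
= RGB(124, 241, 245)


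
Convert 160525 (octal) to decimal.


Positional values:
Position 0: 5 × 8^0 = 5
Position 1: 2 × 8^1 = 16
Position 2: 5 × 8^2 = 320
Position 3: 0 × 8^3 = 0
Position 4: 6 × 8^4 = 24576
Position 5: 1 × 8^5 = 32768
Sum = 5 + 16 + 320 + 0 + 24576 + 32768
= 57685


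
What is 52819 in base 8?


Divide by 8 repeatedly:
52819 ÷ 8 = 6602 remainder 3
6602 ÷ 8 = 825 remainder 2
825 ÷ 8 = 103 remainder 1
103 ÷ 8 = 12 remainder 7
12 ÷ 8 = 1 remainder 4
1 ÷ 8 = 0 remainder 1
Reading remainders bottom-up:
= 0o147123


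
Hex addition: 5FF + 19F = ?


Align and add column by column (LSB to MSB, each column mod 16 with carry):
  05FF
+ 019F
  ----
  col 0: F(15) + F(15) + 0 (carry in) = 30 → E(14), carry out 1
  col 1: F(15) + 9(9) + 1 (carry in) = 25 → 9(9), carry out 1
  col 2: 5(5) + 1(1) + 1 (carry in) = 7 → 7(7), carry out 0
  col 3: 0(0) + 0(0) + 0 (carry in) = 0 → 0(0), carry out 0
Reading digits MSB→LSB: 079E
Strip leading zeros: 79E
= 0x79E


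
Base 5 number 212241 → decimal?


Positional values (base 5):
  1 × 5^0 = 1 × 1 = 1
  4 × 5^1 = 4 × 5 = 20
  2 × 5^2 = 2 × 25 = 50
  2 × 5^3 = 2 × 125 = 250
  1 × 5^4 = 1 × 625 = 625
  2 × 5^5 = 2 × 3125 = 6250
Sum = 1 + 20 + 50 + 250 + 625 + 6250
= 7196


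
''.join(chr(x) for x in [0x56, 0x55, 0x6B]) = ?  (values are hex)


Codes (hex): 0x56 0x55 0x6B
Per-code ASCII lookup:
  0x56 = 86  (range 65-90: uppercase, 86 - 65 = 21) → 'V'
  0x55 = 85  (range 65-90: uppercase, 85 - 65 = 20) → 'U'
  0x6B = 107  (range 97-122: lowercase, 107 - 97 = 10) → 'k'
= 'VUk'


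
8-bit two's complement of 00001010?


Original: 00001010
Step 1 - Invert all bits: 11110101
Step 2 - Add 1: 11110101 + 1
= 11110110 (represents -10)


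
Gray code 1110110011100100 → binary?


Gray code: 1110110011100100
MSB stays the same: 1
Each subsequent bit = prev_binary XOR current_gray:
  B[1] = 1 XOR 1 = 0
  B[2] = 0 XOR 1 = 1
  B[3] = 1 XOR 0 = 1
  B[4] = 1 XOR 1 = 0
  B[5] = 0 XOR 1 = 1
  B[6] = 1 XOR 0 = 1
  B[7] = 1 XOR 0 = 1
  B[8] = 1 XOR 1 = 0
  B[9] = 0 XOR 1 = 1
  B[10] = 1 XOR 1 = 0
  B[11] = 0 XOR 0 = 0
  B[12] = 0 XOR 0 = 0
  B[13] = 0 XOR 1 = 1
  B[14] = 1 XOR 0 = 1
  B[15] = 1 XOR 0 = 1
= 1011011101000111 (46919 decimal)


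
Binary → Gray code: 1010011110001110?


Binary: 1010011110001110
Gray code: G = B XOR (B >> 1)
B >> 1 = 0101001111000111
1010011110001110 XOR 0101001111000111:
  1 XOR 0 = 1
  0 XOR 1 = 1
  1 XOR 0 = 1
  0 XOR 1 = 1
  0 XOR 0 = 0
  1 XOR 0 = 1
  1 XOR 1 = 0
  1 XOR 1 = 0
  1 XOR 1 = 0
  0 XOR 1 = 1
  0 XOR 0 = 0
  0 XOR 0 = 0
  1 XOR 0 = 1
  1 XOR 1 = 0
  1 XOR 1 = 0
  0 XOR 1 = 1
= 1111010001001001


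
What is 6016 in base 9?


Divide by 9 repeatedly:
6016 ÷ 9 = 668 remainder 4
668 ÷ 9 = 74 remainder 2
74 ÷ 9 = 8 remainder 2
8 ÷ 9 = 0 remainder 8
Reading remainders bottom-up:
= 8224


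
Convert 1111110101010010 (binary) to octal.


Group into 3-bit groups: 001111110101010010
  001 = 1
  111 = 7
  110 = 6
  101 = 5
  010 = 2
  010 = 2
= 0o176522


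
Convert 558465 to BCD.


Each digit → 4-bit binary:
  5 → 0101
  5 → 0101
  8 → 1000
  4 → 0100
  6 → 0110
  5 → 0101
= 0101 0101 1000 0100 0110 0101


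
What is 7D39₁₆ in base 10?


Positional values:
Position 0: 9 × 16^0 = 9 × 1 = 9
Position 1: 3 × 16^1 = 3 × 16 = 48
Position 2: D × 16^2 = 13 × 256 = 3328
Position 3: 7 × 16^3 = 7 × 4096 = 28672
Sum = 9 + 48 + 3328 + 28672
= 32057


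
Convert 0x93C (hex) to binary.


Each hex digit → 4 binary bits:
  9 = 1001
  3 = 0011
  C = 1100
Concatenate: 1001 0011 1100
= 100100111100


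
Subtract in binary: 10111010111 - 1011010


Align and subtract column by column (LSB to MSB, borrowing when needed):
  10111010111
- 00001011010
  -----------
  col 0: (1 - 0 borrow-in) - 0 → 1 - 0 = 1, borrow out 0
  col 1: (1 - 0 borrow-in) - 1 → 1 - 1 = 0, borrow out 0
  col 2: (1 - 0 borrow-in) - 0 → 1 - 0 = 1, borrow out 0
  col 3: (0 - 0 borrow-in) - 1 → borrow from next column: (0+2) - 1 = 1, borrow out 1
  col 4: (1 - 1 borrow-in) - 1 → borrow from next column: (0+2) - 1 = 1, borrow out 1
  col 5: (0 - 1 borrow-in) - 0 → borrow from next column: (-1+2) - 0 = 1, borrow out 1
  col 6: (1 - 1 borrow-in) - 1 → borrow from next column: (0+2) - 1 = 1, borrow out 1
  col 7: (1 - 1 borrow-in) - 0 → 0 - 0 = 0, borrow out 0
  col 8: (1 - 0 borrow-in) - 0 → 1 - 0 = 1, borrow out 0
  col 9: (0 - 0 borrow-in) - 0 → 0 - 0 = 0, borrow out 0
  col 10: (1 - 0 borrow-in) - 0 → 1 - 0 = 1, borrow out 0
Reading bits MSB→LSB: 10101111101
Strip leading zeros: 10101111101
= 10101111101


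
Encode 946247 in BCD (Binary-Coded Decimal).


Each digit → 4-bit binary:
  9 → 1001
  4 → 0100
  6 → 0110
  2 → 0010
  4 → 0100
  7 → 0111
= 1001 0100 0110 0010 0100 0111


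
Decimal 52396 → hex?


Divide by 16 repeatedly:
52396 ÷ 16 = 3274 remainder 12 (C)
3274 ÷ 16 = 204 remainder 10 (A)
204 ÷ 16 = 12 remainder 12 (C)
12 ÷ 16 = 0 remainder 12 (C)
Reading remainders bottom-up:
= 0xCCAC


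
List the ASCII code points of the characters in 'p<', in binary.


String: 'p<'  (2 characters)
Per-character ASCII lookup:
  'p': lowercase starts at 97: 'p' = 97 + 15 = 112 → 1110000
  '<': special character: '<' = 60 → 111100
= 1110000 111100


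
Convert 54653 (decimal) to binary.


Divide by 2 repeatedly:
54653 ÷ 2 = 27326 remainder 1
27326 ÷ 2 = 13663 remainder 0
13663 ÷ 2 = 6831 remainder 1
6831 ÷ 2 = 3415 remainder 1
3415 ÷ 2 = 1707 remainder 1
1707 ÷ 2 = 853 remainder 1
853 ÷ 2 = 426 remainder 1
426 ÷ 2 = 213 remainder 0
213 ÷ 2 = 106 remainder 1
106 ÷ 2 = 53 remainder 0
53 ÷ 2 = 26 remainder 1
26 ÷ 2 = 13 remainder 0
13 ÷ 2 = 6 remainder 1
6 ÷ 2 = 3 remainder 0
3 ÷ 2 = 1 remainder 1
1 ÷ 2 = 0 remainder 1
Reading remainders bottom-up:
= 1101010101111101


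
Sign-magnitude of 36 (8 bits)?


Sign bit: 0 (positive)
Magnitude: 36 = 0100100
= 00100100


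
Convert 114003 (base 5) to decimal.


Positional values (base 5):
  3 × 5^0 = 3 × 1 = 3
  0 × 5^1 = 0 × 5 = 0
  0 × 5^2 = 0 × 25 = 0
  4 × 5^3 = 4 × 125 = 500
  1 × 5^4 = 1 × 625 = 625
  1 × 5^5 = 1 × 3125 = 3125
Sum = 3 + 0 + 0 + 500 + 625 + 3125
= 4253


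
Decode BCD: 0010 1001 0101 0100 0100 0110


Each 4-bit group → digit:
  0010 → 2
  1001 → 9
  0101 → 5
  0100 → 4
  0100 → 4
  0110 → 6
= 295446


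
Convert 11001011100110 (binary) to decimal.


Positional values:
Bit 1: 1 × 2^1 = 2
Bit 2: 1 × 2^2 = 4
Bit 5: 1 × 2^5 = 32
Bit 6: 1 × 2^6 = 64
Bit 7: 1 × 2^7 = 128
Bit 9: 1 × 2^9 = 512
Bit 12: 1 × 2^12 = 4096
Bit 13: 1 × 2^13 = 8192
Sum = 2 + 4 + 32 + 64 + 128 + 512 + 4096 + 8192
= 13030


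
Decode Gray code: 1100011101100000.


Gray code: 1100011101100000
MSB stays the same: 1
Each subsequent bit = prev_binary XOR current_gray:
  B[1] = 1 XOR 1 = 0
  B[2] = 0 XOR 0 = 0
  B[3] = 0 XOR 0 = 0
  B[4] = 0 XOR 0 = 0
  B[5] = 0 XOR 1 = 1
  B[6] = 1 XOR 1 = 0
  B[7] = 0 XOR 1 = 1
  B[8] = 1 XOR 0 = 1
  B[9] = 1 XOR 1 = 0
  B[10] = 0 XOR 1 = 1
  B[11] = 1 XOR 0 = 1
  B[12] = 1 XOR 0 = 1
  B[13] = 1 XOR 0 = 1
  B[14] = 1 XOR 0 = 1
  B[15] = 1 XOR 0 = 1
= 1000010110111111 (34239 decimal)


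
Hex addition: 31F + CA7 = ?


Align and add column by column (LSB to MSB, each column mod 16 with carry):
  031F
+ 0CA7
  ----
  col 0: F(15) + 7(7) + 0 (carry in) = 22 → 6(6), carry out 1
  col 1: 1(1) + A(10) + 1 (carry in) = 12 → C(12), carry out 0
  col 2: 3(3) + C(12) + 0 (carry in) = 15 → F(15), carry out 0
  col 3: 0(0) + 0(0) + 0 (carry in) = 0 → 0(0), carry out 0
Reading digits MSB→LSB: 0FC6
Strip leading zeros: FC6
= 0xFC6


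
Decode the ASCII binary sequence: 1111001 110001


Codes (binary): 1111001 110001
Per-code ASCII lookup:
  1111001 = 121  (range 97-122: lowercase, 121 - 97 = 24) → 'y'
  110001 = 49  (range 48-57: digits, 49 - 48 = 1) → '1'
= 'y1'


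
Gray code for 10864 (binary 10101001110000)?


Binary: 10101001110000
Gray code: G = B XOR (B >> 1)
B >> 1 = 01010100111000
10101001110000 XOR 01010100111000:
  1 XOR 0 = 1
  0 XOR 1 = 1
  1 XOR 0 = 1
  0 XOR 1 = 1
  1 XOR 0 = 1
  0 XOR 1 = 1
  0 XOR 0 = 0
  1 XOR 0 = 1
  1 XOR 1 = 0
  1 XOR 1 = 0
  0 XOR 1 = 1
  0 XOR 0 = 0
  0 XOR 0 = 0
  0 XOR 0 = 0
= 11111101001000


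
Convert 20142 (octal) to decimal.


Positional values:
Position 0: 2 × 8^0 = 2
Position 1: 4 × 8^1 = 32
Position 2: 1 × 8^2 = 64
Position 3: 0 × 8^3 = 0
Position 4: 2 × 8^4 = 8192
Sum = 2 + 32 + 64 + 0 + 8192
= 8290


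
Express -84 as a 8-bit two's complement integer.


Original: 01010100
Step 1 - Invert all bits: 10101011
Step 2 - Add 1: 10101011 + 1
= 10101100 (represents -84)


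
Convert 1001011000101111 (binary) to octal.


Group into 3-bit groups: 001001011000101111
  001 = 1
  001 = 1
  011 = 3
  000 = 0
  101 = 5
  111 = 7
= 0o113057


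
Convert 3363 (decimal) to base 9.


Divide by 9 repeatedly:
3363 ÷ 9 = 373 remainder 6
373 ÷ 9 = 41 remainder 4
41 ÷ 9 = 4 remainder 5
4 ÷ 9 = 0 remainder 4
Reading remainders bottom-up:
= 4546


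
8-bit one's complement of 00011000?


Original: 00011000
Invert all bits:
  bit 0: 0 → 1
  bit 1: 0 → 1
  bit 2: 0 → 1
  bit 3: 1 → 0
  bit 4: 1 → 0
  bit 5: 0 → 1
  bit 6: 0 → 1
  bit 7: 0 → 1
= 11100111


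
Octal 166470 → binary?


Each octal digit → 3 binary bits:
  1 = 001
  6 = 110
  6 = 110
  4 = 100
  7 = 111
  0 = 000
Concatenate: 001 110 110 100 111 000
= 001110110100111000


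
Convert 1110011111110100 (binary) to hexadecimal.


Group into 4-bit nibbles: 1110011111110100
  1110 = E
  0111 = 7
  1111 = F
  0100 = 4
= 0xE7F4


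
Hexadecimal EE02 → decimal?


Positional values:
Position 0: 2 × 16^0 = 2 × 1 = 2
Position 1: 0 × 16^1 = 0 × 16 = 0
Position 2: E × 16^2 = 14 × 256 = 3584
Position 3: E × 16^3 = 14 × 4096 = 57344
Sum = 2 + 0 + 3584 + 57344
= 60930


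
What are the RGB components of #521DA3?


Hex: #521DA3
R = 52₁₆ = 82
G = 1D₁₆ = 29
B = A3₁₆ = 163
= RGB(82, 29, 163)


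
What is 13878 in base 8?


Divide by 8 repeatedly:
13878 ÷ 8 = 1734 remainder 6
1734 ÷ 8 = 216 remainder 6
216 ÷ 8 = 27 remainder 0
27 ÷ 8 = 3 remainder 3
3 ÷ 8 = 0 remainder 3
Reading remainders bottom-up:
= 0o33066


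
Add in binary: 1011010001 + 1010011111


Align and add column by column (LSB to MSB, carry propagating):
  01011010001
+ 01010011111
  -----------
  col 0: 1 + 1 + 0 (carry in) = 2 → bit 0, carry out 1
  col 1: 0 + 1 + 1 (carry in) = 2 → bit 0, carry out 1
  col 2: 0 + 1 + 1 (carry in) = 2 → bit 0, carry out 1
  col 3: 0 + 1 + 1 (carry in) = 2 → bit 0, carry out 1
  col 4: 1 + 1 + 1 (carry in) = 3 → bit 1, carry out 1
  col 5: 0 + 0 + 1 (carry in) = 1 → bit 1, carry out 0
  col 6: 1 + 0 + 0 (carry in) = 1 → bit 1, carry out 0
  col 7: 1 + 1 + 0 (carry in) = 2 → bit 0, carry out 1
  col 8: 0 + 0 + 1 (carry in) = 1 → bit 1, carry out 0
  col 9: 1 + 1 + 0 (carry in) = 2 → bit 0, carry out 1
  col 10: 0 + 0 + 1 (carry in) = 1 → bit 1, carry out 0
Reading bits MSB→LSB: 10101110000
Strip leading zeros: 10101110000
= 10101110000


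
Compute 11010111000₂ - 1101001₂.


Align and subtract column by column (LSB to MSB, borrowing when needed):
  11010111000
- 00001101001
  -----------
  col 0: (0 - 0 borrow-in) - 1 → borrow from next column: (0+2) - 1 = 1, borrow out 1
  col 1: (0 - 1 borrow-in) - 0 → borrow from next column: (-1+2) - 0 = 1, borrow out 1
  col 2: (0 - 1 borrow-in) - 0 → borrow from next column: (-1+2) - 0 = 1, borrow out 1
  col 3: (1 - 1 borrow-in) - 1 → borrow from next column: (0+2) - 1 = 1, borrow out 1
  col 4: (1 - 1 borrow-in) - 0 → 0 - 0 = 0, borrow out 0
  col 5: (1 - 0 borrow-in) - 1 → 1 - 1 = 0, borrow out 0
  col 6: (0 - 0 borrow-in) - 1 → borrow from next column: (0+2) - 1 = 1, borrow out 1
  col 7: (1 - 1 borrow-in) - 0 → 0 - 0 = 0, borrow out 0
  col 8: (0 - 0 borrow-in) - 0 → 0 - 0 = 0, borrow out 0
  col 9: (1 - 0 borrow-in) - 0 → 1 - 0 = 1, borrow out 0
  col 10: (1 - 0 borrow-in) - 0 → 1 - 0 = 1, borrow out 0
Reading bits MSB→LSB: 11001001111
Strip leading zeros: 11001001111
= 11001001111


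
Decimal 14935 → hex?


Divide by 16 repeatedly:
14935 ÷ 16 = 933 remainder 7 (7)
933 ÷ 16 = 58 remainder 5 (5)
58 ÷ 16 = 3 remainder 10 (A)
3 ÷ 16 = 0 remainder 3 (3)
Reading remainders bottom-up:
= 0x3A57


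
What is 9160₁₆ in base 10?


Positional values:
Position 0: 0 × 16^0 = 0 × 1 = 0
Position 1: 6 × 16^1 = 6 × 16 = 96
Position 2: 1 × 16^2 = 1 × 256 = 256
Position 3: 9 × 16^3 = 9 × 4096 = 36864
Sum = 0 + 96 + 256 + 36864
= 37216


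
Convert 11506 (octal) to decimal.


Positional values:
Position 0: 6 × 8^0 = 6
Position 1: 0 × 8^1 = 0
Position 2: 5 × 8^2 = 320
Position 3: 1 × 8^3 = 512
Position 4: 1 × 8^4 = 4096
Sum = 6 + 0 + 320 + 512 + 4096
= 4934


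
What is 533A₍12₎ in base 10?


Positional values (base 12):
  A × 12^0 = 10 × 1 = 10
  3 × 12^1 = 3 × 12 = 36
  3 × 12^2 = 3 × 144 = 432
  5 × 12^3 = 5 × 1728 = 8640
Sum = 10 + 36 + 432 + 8640
= 9118


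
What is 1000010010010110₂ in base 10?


Positional values:
Bit 1: 1 × 2^1 = 2
Bit 2: 1 × 2^2 = 4
Bit 4: 1 × 2^4 = 16
Bit 7: 1 × 2^7 = 128
Bit 10: 1 × 2^10 = 1024
Bit 15: 1 × 2^15 = 32768
Sum = 2 + 4 + 16 + 128 + 1024 + 32768
= 33942


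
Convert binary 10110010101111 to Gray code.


Binary: 10110010101111
Gray code: G = B XOR (B >> 1)
B >> 1 = 01011001010111
10110010101111 XOR 01011001010111:
  1 XOR 0 = 1
  0 XOR 1 = 1
  1 XOR 0 = 1
  1 XOR 1 = 0
  0 XOR 1 = 1
  0 XOR 0 = 0
  1 XOR 0 = 1
  0 XOR 1 = 1
  1 XOR 0 = 1
  0 XOR 1 = 1
  1 XOR 0 = 1
  1 XOR 1 = 0
  1 XOR 1 = 0
  1 XOR 1 = 0
= 11101011111000


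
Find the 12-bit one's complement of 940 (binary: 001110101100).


Original: 001110101100
Invert all bits:
  bit 0: 0 → 1
  bit 1: 0 → 1
  bit 2: 1 → 0
  bit 3: 1 → 0
  bit 4: 1 → 0
  bit 5: 0 → 1
  bit 6: 1 → 0
  bit 7: 0 → 1
  bit 8: 1 → 0
  bit 9: 1 → 0
  bit 10: 0 → 1
  bit 11: 0 → 1
= 110001010011


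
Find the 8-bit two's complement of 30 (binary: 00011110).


Original: 00011110
Step 1 - Invert all bits: 11100001
Step 2 - Add 1: 11100001 + 1
= 11100010 (represents -30)


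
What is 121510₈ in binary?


Each octal digit → 3 binary bits:
  1 = 001
  2 = 010
  1 = 001
  5 = 101
  1 = 001
  0 = 000
Concatenate: 001 010 001 101 001 000
= 001010001101001000


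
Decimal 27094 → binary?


Divide by 2 repeatedly:
27094 ÷ 2 = 13547 remainder 0
13547 ÷ 2 = 6773 remainder 1
6773 ÷ 2 = 3386 remainder 1
3386 ÷ 2 = 1693 remainder 0
1693 ÷ 2 = 846 remainder 1
846 ÷ 2 = 423 remainder 0
423 ÷ 2 = 211 remainder 1
211 ÷ 2 = 105 remainder 1
105 ÷ 2 = 52 remainder 1
52 ÷ 2 = 26 remainder 0
26 ÷ 2 = 13 remainder 0
13 ÷ 2 = 6 remainder 1
6 ÷ 2 = 3 remainder 0
3 ÷ 2 = 1 remainder 1
1 ÷ 2 = 0 remainder 1
Reading remainders bottom-up:
= 110100111010110


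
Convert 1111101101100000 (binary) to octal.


Group into 3-bit groups: 001111101101100000
  001 = 1
  111 = 7
  101 = 5
  101 = 5
  100 = 4
  000 = 0
= 0o175540


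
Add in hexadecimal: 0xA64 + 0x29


Align and add column by column (LSB to MSB, each column mod 16 with carry):
  0A64
+ 0029
  ----
  col 0: 4(4) + 9(9) + 0 (carry in) = 13 → D(13), carry out 0
  col 1: 6(6) + 2(2) + 0 (carry in) = 8 → 8(8), carry out 0
  col 2: A(10) + 0(0) + 0 (carry in) = 10 → A(10), carry out 0
  col 3: 0(0) + 0(0) + 0 (carry in) = 0 → 0(0), carry out 0
Reading digits MSB→LSB: 0A8D
Strip leading zeros: A8D
= 0xA8D


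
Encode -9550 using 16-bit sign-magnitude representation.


Sign bit: 1 (negative)
Magnitude: 9550 = 010010101001110
= 1010010101001110


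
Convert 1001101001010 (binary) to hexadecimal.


Group into 4-bit nibbles: 0001001101001010
  0001 = 1
  0011 = 3
  0100 = 4
  1010 = A
= 0x134A


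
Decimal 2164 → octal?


Divide by 8 repeatedly:
2164 ÷ 8 = 270 remainder 4
270 ÷ 8 = 33 remainder 6
33 ÷ 8 = 4 remainder 1
4 ÷ 8 = 0 remainder 4
Reading remainders bottom-up:
= 0o4164


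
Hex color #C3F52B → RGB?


Hex: #C3F52B
R = C3₁₆ = 195
G = F5₁₆ = 245
B = 2B₁₆ = 43
= RGB(195, 245, 43)


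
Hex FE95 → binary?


Each hex digit → 4 binary bits:
  F = 1111
  E = 1110
  9 = 1001
  5 = 0101
Concatenate: 1111 1110 1001 0101
= 1111111010010101


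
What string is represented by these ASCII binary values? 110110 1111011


Codes (binary): 110110 1111011
Per-code ASCII lookup:
  110110 = 54  (range 48-57: digits, 54 - 48 = 6) → '6'
  1111011 = 123  (special character) → '{'
= '6{'


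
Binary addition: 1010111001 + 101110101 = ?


Align and add column by column (LSB to MSB, carry propagating):
  01010111001
+ 00101110101
  -----------
  col 0: 1 + 1 + 0 (carry in) = 2 → bit 0, carry out 1
  col 1: 0 + 0 + 1 (carry in) = 1 → bit 1, carry out 0
  col 2: 0 + 1 + 0 (carry in) = 1 → bit 1, carry out 0
  col 3: 1 + 0 + 0 (carry in) = 1 → bit 1, carry out 0
  col 4: 1 + 1 + 0 (carry in) = 2 → bit 0, carry out 1
  col 5: 1 + 1 + 1 (carry in) = 3 → bit 1, carry out 1
  col 6: 0 + 1 + 1 (carry in) = 2 → bit 0, carry out 1
  col 7: 1 + 0 + 1 (carry in) = 2 → bit 0, carry out 1
  col 8: 0 + 1 + 1 (carry in) = 2 → bit 0, carry out 1
  col 9: 1 + 0 + 1 (carry in) = 2 → bit 0, carry out 1
  col 10: 0 + 0 + 1 (carry in) = 1 → bit 1, carry out 0
Reading bits MSB→LSB: 10000101110
Strip leading zeros: 10000101110
= 10000101110


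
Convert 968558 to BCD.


Each digit → 4-bit binary:
  9 → 1001
  6 → 0110
  8 → 1000
  5 → 0101
  5 → 0101
  8 → 1000
= 1001 0110 1000 0101 0101 1000


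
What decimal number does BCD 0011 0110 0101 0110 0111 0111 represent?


Each 4-bit group → digit:
  0011 → 3
  0110 → 6
  0101 → 5
  0110 → 6
  0111 → 7
  0111 → 7
= 365677


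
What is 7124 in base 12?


Divide by 12 repeatedly:
7124 ÷ 12 = 593 remainder 8
593 ÷ 12 = 49 remainder 5
49 ÷ 12 = 4 remainder 1
4 ÷ 12 = 0 remainder 4
Reading remainders bottom-up:
= 4158


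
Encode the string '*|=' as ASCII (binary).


String: '*|='  (3 characters)
Per-character ASCII lookup:
  '*': special character: '*' = 42 → 101010
  '|': special character: '|' = 124 → 1111100
  '=': special character: '=' = 61 → 111101
= 101010 1111100 111101


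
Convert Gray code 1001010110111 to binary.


Gray code: 1001010110111
MSB stays the same: 1
Each subsequent bit = prev_binary XOR current_gray:
  B[1] = 1 XOR 0 = 1
  B[2] = 1 XOR 0 = 1
  B[3] = 1 XOR 1 = 0
  B[4] = 0 XOR 0 = 0
  B[5] = 0 XOR 1 = 1
  B[6] = 1 XOR 0 = 1
  B[7] = 1 XOR 1 = 0
  B[8] = 0 XOR 1 = 1
  B[9] = 1 XOR 0 = 1
  B[10] = 1 XOR 1 = 0
  B[11] = 0 XOR 1 = 1
  B[12] = 1 XOR 1 = 0
= 1110011011010 (7386 decimal)


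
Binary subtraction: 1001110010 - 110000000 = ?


Align and subtract column by column (LSB to MSB, borrowing when needed):
  1001110010
- 0110000000
  ----------
  col 0: (0 - 0 borrow-in) - 0 → 0 - 0 = 0, borrow out 0
  col 1: (1 - 0 borrow-in) - 0 → 1 - 0 = 1, borrow out 0
  col 2: (0 - 0 borrow-in) - 0 → 0 - 0 = 0, borrow out 0
  col 3: (0 - 0 borrow-in) - 0 → 0 - 0 = 0, borrow out 0
  col 4: (1 - 0 borrow-in) - 0 → 1 - 0 = 1, borrow out 0
  col 5: (1 - 0 borrow-in) - 0 → 1 - 0 = 1, borrow out 0
  col 6: (1 - 0 borrow-in) - 0 → 1 - 0 = 1, borrow out 0
  col 7: (0 - 0 borrow-in) - 1 → borrow from next column: (0+2) - 1 = 1, borrow out 1
  col 8: (0 - 1 borrow-in) - 1 → borrow from next column: (-1+2) - 1 = 0, borrow out 1
  col 9: (1 - 1 borrow-in) - 0 → 0 - 0 = 0, borrow out 0
Reading bits MSB→LSB: 0011110010
Strip leading zeros: 11110010
= 11110010


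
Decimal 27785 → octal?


Divide by 8 repeatedly:
27785 ÷ 8 = 3473 remainder 1
3473 ÷ 8 = 434 remainder 1
434 ÷ 8 = 54 remainder 2
54 ÷ 8 = 6 remainder 6
6 ÷ 8 = 0 remainder 6
Reading remainders bottom-up:
= 0o66211


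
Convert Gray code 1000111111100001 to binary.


Gray code: 1000111111100001
MSB stays the same: 1
Each subsequent bit = prev_binary XOR current_gray:
  B[1] = 1 XOR 0 = 1
  B[2] = 1 XOR 0 = 1
  B[3] = 1 XOR 0 = 1
  B[4] = 1 XOR 1 = 0
  B[5] = 0 XOR 1 = 1
  B[6] = 1 XOR 1 = 0
  B[7] = 0 XOR 1 = 1
  B[8] = 1 XOR 1 = 0
  B[9] = 0 XOR 1 = 1
  B[10] = 1 XOR 1 = 0
  B[11] = 0 XOR 0 = 0
  B[12] = 0 XOR 0 = 0
  B[13] = 0 XOR 0 = 0
  B[14] = 0 XOR 0 = 0
  B[15] = 0 XOR 1 = 1
= 1111010101000001 (62785 decimal)


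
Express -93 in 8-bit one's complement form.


Original: 01011101
Invert all bits:
  bit 0: 0 → 1
  bit 1: 1 → 0
  bit 2: 0 → 1
  bit 3: 1 → 0
  bit 4: 1 → 0
  bit 5: 1 → 0
  bit 6: 0 → 1
  bit 7: 1 → 0
= 10100010


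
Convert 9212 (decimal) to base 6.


Divide by 6 repeatedly:
9212 ÷ 6 = 1535 remainder 2
1535 ÷ 6 = 255 remainder 5
255 ÷ 6 = 42 remainder 3
42 ÷ 6 = 7 remainder 0
7 ÷ 6 = 1 remainder 1
1 ÷ 6 = 0 remainder 1
Reading remainders bottom-up:
= 110352


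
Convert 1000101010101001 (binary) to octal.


Group into 3-bit groups: 001000101010101001
  001 = 1
  000 = 0
  101 = 5
  010 = 2
  101 = 5
  001 = 1
= 0o105251


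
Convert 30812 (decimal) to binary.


Divide by 2 repeatedly:
30812 ÷ 2 = 15406 remainder 0
15406 ÷ 2 = 7703 remainder 0
7703 ÷ 2 = 3851 remainder 1
3851 ÷ 2 = 1925 remainder 1
1925 ÷ 2 = 962 remainder 1
962 ÷ 2 = 481 remainder 0
481 ÷ 2 = 240 remainder 1
240 ÷ 2 = 120 remainder 0
120 ÷ 2 = 60 remainder 0
60 ÷ 2 = 30 remainder 0
30 ÷ 2 = 15 remainder 0
15 ÷ 2 = 7 remainder 1
7 ÷ 2 = 3 remainder 1
3 ÷ 2 = 1 remainder 1
1 ÷ 2 = 0 remainder 1
Reading remainders bottom-up:
= 111100001011100


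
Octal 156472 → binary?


Each octal digit → 3 binary bits:
  1 = 001
  5 = 101
  6 = 110
  4 = 100
  7 = 111
  2 = 010
Concatenate: 001 101 110 100 111 010
= 001101110100111010


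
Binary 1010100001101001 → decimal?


Positional values:
Bit 0: 1 × 2^0 = 1
Bit 3: 1 × 2^3 = 8
Bit 5: 1 × 2^5 = 32
Bit 6: 1 × 2^6 = 64
Bit 11: 1 × 2^11 = 2048
Bit 13: 1 × 2^13 = 8192
Bit 15: 1 × 2^15 = 32768
Sum = 1 + 8 + 32 + 64 + 2048 + 8192 + 32768
= 43113


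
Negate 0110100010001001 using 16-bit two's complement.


Original: 0110100010001001
Step 1 - Invert all bits: 1001011101110110
Step 2 - Add 1: 1001011101110110 + 1
= 1001011101110111 (represents -26761)


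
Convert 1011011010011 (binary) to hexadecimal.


Group into 4-bit nibbles: 0001011011010011
  0001 = 1
  0110 = 6
  1101 = D
  0011 = 3
= 0x16D3


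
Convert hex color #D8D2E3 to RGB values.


Hex: #D8D2E3
R = D8₁₆ = 216
G = D2₁₆ = 210
B = E3₁₆ = 227
= RGB(216, 210, 227)


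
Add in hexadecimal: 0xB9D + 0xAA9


Align and add column by column (LSB to MSB, each column mod 16 with carry):
  0B9D
+ 0AA9
  ----
  col 0: D(13) + 9(9) + 0 (carry in) = 22 → 6(6), carry out 1
  col 1: 9(9) + A(10) + 1 (carry in) = 20 → 4(4), carry out 1
  col 2: B(11) + A(10) + 1 (carry in) = 22 → 6(6), carry out 1
  col 3: 0(0) + 0(0) + 1 (carry in) = 1 → 1(1), carry out 0
Reading digits MSB→LSB: 1646
Strip leading zeros: 1646
= 0x1646


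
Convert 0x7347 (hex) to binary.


Each hex digit → 4 binary bits:
  7 = 0111
  3 = 0011
  4 = 0100
  7 = 0111
Concatenate: 0111 0011 0100 0111
= 0111001101000111


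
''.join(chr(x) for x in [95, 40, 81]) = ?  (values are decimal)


Codes (decimal): 95 40 81
Per-code ASCII lookup:
  95  (special character) → '_'
  40  (special character) → '('
  81  (range 65-90: uppercase, 81 - 65 = 16) → 'Q'
= '_(Q'


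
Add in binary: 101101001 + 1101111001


Align and add column by column (LSB to MSB, carry propagating):
  00101101001
+ 01101111001
  -----------
  col 0: 1 + 1 + 0 (carry in) = 2 → bit 0, carry out 1
  col 1: 0 + 0 + 1 (carry in) = 1 → bit 1, carry out 0
  col 2: 0 + 0 + 0 (carry in) = 0 → bit 0, carry out 0
  col 3: 1 + 1 + 0 (carry in) = 2 → bit 0, carry out 1
  col 4: 0 + 1 + 1 (carry in) = 2 → bit 0, carry out 1
  col 5: 1 + 1 + 1 (carry in) = 3 → bit 1, carry out 1
  col 6: 1 + 1 + 1 (carry in) = 3 → bit 1, carry out 1
  col 7: 0 + 0 + 1 (carry in) = 1 → bit 1, carry out 0
  col 8: 1 + 1 + 0 (carry in) = 2 → bit 0, carry out 1
  col 9: 0 + 1 + 1 (carry in) = 2 → bit 0, carry out 1
  col 10: 0 + 0 + 1 (carry in) = 1 → bit 1, carry out 0
Reading bits MSB→LSB: 10011100010
Strip leading zeros: 10011100010
= 10011100010


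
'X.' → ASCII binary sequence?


String: 'X.'  (2 characters)
Per-character ASCII lookup:
  'X': uppercase starts at 65: 'X' = 65 + 23 = 88 → 1011000
  '.': special character: '.' = 46 → 101110
= 1011000 101110


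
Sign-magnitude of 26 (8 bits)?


Sign bit: 0 (positive)
Magnitude: 26 = 0011010
= 00011010


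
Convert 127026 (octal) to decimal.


Positional values:
Position 0: 6 × 8^0 = 6
Position 1: 2 × 8^1 = 16
Position 2: 0 × 8^2 = 0
Position 3: 7 × 8^3 = 3584
Position 4: 2 × 8^4 = 8192
Position 5: 1 × 8^5 = 32768
Sum = 6 + 16 + 0 + 3584 + 8192 + 32768
= 44566


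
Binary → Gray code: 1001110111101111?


Binary: 1001110111101111
Gray code: G = B XOR (B >> 1)
B >> 1 = 0100111011110111
1001110111101111 XOR 0100111011110111:
  1 XOR 0 = 1
  0 XOR 1 = 1
  0 XOR 0 = 0
  1 XOR 0 = 1
  1 XOR 1 = 0
  1 XOR 1 = 0
  0 XOR 1 = 1
  1 XOR 0 = 1
  1 XOR 1 = 0
  1 XOR 1 = 0
  1 XOR 1 = 0
  0 XOR 1 = 1
  1 XOR 0 = 1
  1 XOR 1 = 0
  1 XOR 1 = 0
  1 XOR 1 = 0
= 1101001100011000


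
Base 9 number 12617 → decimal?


Positional values (base 9):
  7 × 9^0 = 7 × 1 = 7
  1 × 9^1 = 1 × 9 = 9
  6 × 9^2 = 6 × 81 = 486
  2 × 9^3 = 2 × 729 = 1458
  1 × 9^4 = 1 × 6561 = 6561
Sum = 7 + 9 + 486 + 1458 + 6561
= 8521


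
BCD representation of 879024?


Each digit → 4-bit binary:
  8 → 1000
  7 → 0111
  9 → 1001
  0 → 0000
  2 → 0010
  4 → 0100
= 1000 0111 1001 0000 0010 0100


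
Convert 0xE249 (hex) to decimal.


Positional values:
Position 0: 9 × 16^0 = 9 × 1 = 9
Position 1: 4 × 16^1 = 4 × 16 = 64
Position 2: 2 × 16^2 = 2 × 256 = 512
Position 3: E × 16^3 = 14 × 4096 = 57344
Sum = 9 + 64 + 512 + 57344
= 57929


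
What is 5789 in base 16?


Divide by 16 repeatedly:
5789 ÷ 16 = 361 remainder 13 (D)
361 ÷ 16 = 22 remainder 9 (9)
22 ÷ 16 = 1 remainder 6 (6)
1 ÷ 16 = 0 remainder 1 (1)
Reading remainders bottom-up:
= 0x169D


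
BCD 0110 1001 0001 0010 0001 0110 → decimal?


Each 4-bit group → digit:
  0110 → 6
  1001 → 9
  0001 → 1
  0010 → 2
  0001 → 1
  0110 → 6
= 691216


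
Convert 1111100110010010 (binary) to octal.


Group into 3-bit groups: 001111100110010010
  001 = 1
  111 = 7
  100 = 4
  110 = 6
  010 = 2
  010 = 2
= 0o174622


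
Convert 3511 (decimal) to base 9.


Divide by 9 repeatedly:
3511 ÷ 9 = 390 remainder 1
390 ÷ 9 = 43 remainder 3
43 ÷ 9 = 4 remainder 7
4 ÷ 9 = 0 remainder 4
Reading remainders bottom-up:
= 4731


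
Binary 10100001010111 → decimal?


Positional values:
Bit 0: 1 × 2^0 = 1
Bit 1: 1 × 2^1 = 2
Bit 2: 1 × 2^2 = 4
Bit 4: 1 × 2^4 = 16
Bit 6: 1 × 2^6 = 64
Bit 11: 1 × 2^11 = 2048
Bit 13: 1 × 2^13 = 8192
Sum = 1 + 2 + 4 + 16 + 64 + 2048 + 8192
= 10327


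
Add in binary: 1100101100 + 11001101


Align and add column by column (LSB to MSB, carry propagating):
  01100101100
+ 00011001101
  -----------
  col 0: 0 + 1 + 0 (carry in) = 1 → bit 1, carry out 0
  col 1: 0 + 0 + 0 (carry in) = 0 → bit 0, carry out 0
  col 2: 1 + 1 + 0 (carry in) = 2 → bit 0, carry out 1
  col 3: 1 + 1 + 1 (carry in) = 3 → bit 1, carry out 1
  col 4: 0 + 0 + 1 (carry in) = 1 → bit 1, carry out 0
  col 5: 1 + 0 + 0 (carry in) = 1 → bit 1, carry out 0
  col 6: 0 + 1 + 0 (carry in) = 1 → bit 1, carry out 0
  col 7: 0 + 1 + 0 (carry in) = 1 → bit 1, carry out 0
  col 8: 1 + 0 + 0 (carry in) = 1 → bit 1, carry out 0
  col 9: 1 + 0 + 0 (carry in) = 1 → bit 1, carry out 0
  col 10: 0 + 0 + 0 (carry in) = 0 → bit 0, carry out 0
Reading bits MSB→LSB: 01111111001
Strip leading zeros: 1111111001
= 1111111001


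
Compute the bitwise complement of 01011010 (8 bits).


Original: 01011010
Invert all bits:
  bit 0: 0 → 1
  bit 1: 1 → 0
  bit 2: 0 → 1
  bit 3: 1 → 0
  bit 4: 1 → 0
  bit 5: 0 → 1
  bit 6: 1 → 0
  bit 7: 0 → 1
= 10100101


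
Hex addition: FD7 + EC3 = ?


Align and add column by column (LSB to MSB, each column mod 16 with carry):
  0FD7
+ 0EC3
  ----
  col 0: 7(7) + 3(3) + 0 (carry in) = 10 → A(10), carry out 0
  col 1: D(13) + C(12) + 0 (carry in) = 25 → 9(9), carry out 1
  col 2: F(15) + E(14) + 1 (carry in) = 30 → E(14), carry out 1
  col 3: 0(0) + 0(0) + 1 (carry in) = 1 → 1(1), carry out 0
Reading digits MSB→LSB: 1E9A
Strip leading zeros: 1E9A
= 0x1E9A


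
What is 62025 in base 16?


Divide by 16 repeatedly:
62025 ÷ 16 = 3876 remainder 9 (9)
3876 ÷ 16 = 242 remainder 4 (4)
242 ÷ 16 = 15 remainder 2 (2)
15 ÷ 16 = 0 remainder 15 (F)
Reading remainders bottom-up:
= 0xF249


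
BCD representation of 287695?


Each digit → 4-bit binary:
  2 → 0010
  8 → 1000
  7 → 0111
  6 → 0110
  9 → 1001
  5 → 0101
= 0010 1000 0111 0110 1001 0101


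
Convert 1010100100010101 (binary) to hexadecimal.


Group into 4-bit nibbles: 1010100100010101
  1010 = A
  1001 = 9
  0001 = 1
  0101 = 5
= 0xA915


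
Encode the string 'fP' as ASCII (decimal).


String: 'fP'  (2 characters)
Per-character ASCII lookup:
  'f': lowercase starts at 97: 'f' = 97 + 5 = 102
  'P': uppercase starts at 65: 'P' = 65 + 15 = 80
= 102 80


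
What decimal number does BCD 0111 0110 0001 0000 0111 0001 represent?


Each 4-bit group → digit:
  0111 → 7
  0110 → 6
  0001 → 1
  0000 → 0
  0111 → 7
  0001 → 1
= 761071


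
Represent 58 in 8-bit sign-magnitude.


Sign bit: 0 (positive)
Magnitude: 58 = 0111010
= 00111010


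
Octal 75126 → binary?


Each octal digit → 3 binary bits:
  7 = 111
  5 = 101
  1 = 001
  2 = 010
  6 = 110
Concatenate: 111 101 001 010 110
= 111101001010110


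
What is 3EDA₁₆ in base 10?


Positional values:
Position 0: A × 16^0 = 10 × 1 = 10
Position 1: D × 16^1 = 13 × 16 = 208
Position 2: E × 16^2 = 14 × 256 = 3584
Position 3: 3 × 16^3 = 3 × 4096 = 12288
Sum = 10 + 208 + 3584 + 12288
= 16090


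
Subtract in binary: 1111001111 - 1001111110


Align and subtract column by column (LSB to MSB, borrowing when needed):
  1111001111
- 1001111110
  ----------
  col 0: (1 - 0 borrow-in) - 0 → 1 - 0 = 1, borrow out 0
  col 1: (1 - 0 borrow-in) - 1 → 1 - 1 = 0, borrow out 0
  col 2: (1 - 0 borrow-in) - 1 → 1 - 1 = 0, borrow out 0
  col 3: (1 - 0 borrow-in) - 1 → 1 - 1 = 0, borrow out 0
  col 4: (0 - 0 borrow-in) - 1 → borrow from next column: (0+2) - 1 = 1, borrow out 1
  col 5: (0 - 1 borrow-in) - 1 → borrow from next column: (-1+2) - 1 = 0, borrow out 1
  col 6: (1 - 1 borrow-in) - 1 → borrow from next column: (0+2) - 1 = 1, borrow out 1
  col 7: (1 - 1 borrow-in) - 0 → 0 - 0 = 0, borrow out 0
  col 8: (1 - 0 borrow-in) - 0 → 1 - 0 = 1, borrow out 0
  col 9: (1 - 0 borrow-in) - 1 → 1 - 1 = 0, borrow out 0
Reading bits MSB→LSB: 0101010001
Strip leading zeros: 101010001
= 101010001
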